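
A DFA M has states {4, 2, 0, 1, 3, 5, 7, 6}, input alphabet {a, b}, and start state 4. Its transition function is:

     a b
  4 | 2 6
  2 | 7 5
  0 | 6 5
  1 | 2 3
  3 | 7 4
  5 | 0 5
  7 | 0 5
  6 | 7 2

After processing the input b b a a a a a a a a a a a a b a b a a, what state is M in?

6

4 → 6 → 2 → 7 → 0 → 6 → 7 → 0 → 6 → 7 → 0 → 6 → 7 → 0 → 6 → 2 → 7 → 5 → 0 → 6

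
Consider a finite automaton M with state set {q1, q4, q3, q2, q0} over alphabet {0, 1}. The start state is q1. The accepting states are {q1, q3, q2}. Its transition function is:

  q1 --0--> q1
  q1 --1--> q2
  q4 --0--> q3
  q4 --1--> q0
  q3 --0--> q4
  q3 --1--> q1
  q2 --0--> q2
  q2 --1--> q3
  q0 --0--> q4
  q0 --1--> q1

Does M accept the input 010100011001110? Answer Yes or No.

q1 → q1 → q2 → q2 → q3 → q4 → q3 → q4 → q0 → q1 → q1 → q1 → q2 → q3 → q1 → q1
End state q1 is accepting.

Yes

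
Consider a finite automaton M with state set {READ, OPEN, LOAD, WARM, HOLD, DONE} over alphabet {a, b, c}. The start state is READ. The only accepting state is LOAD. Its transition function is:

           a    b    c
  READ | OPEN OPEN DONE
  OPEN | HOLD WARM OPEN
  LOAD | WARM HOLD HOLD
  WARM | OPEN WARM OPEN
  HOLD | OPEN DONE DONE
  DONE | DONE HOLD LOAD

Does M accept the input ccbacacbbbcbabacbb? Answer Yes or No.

READ → DONE → LOAD → HOLD → OPEN → OPEN → HOLD → DONE → HOLD → DONE → HOLD → DONE → HOLD → OPEN → WARM → OPEN → OPEN → WARM → WARM
End state WARM is not accepting.

No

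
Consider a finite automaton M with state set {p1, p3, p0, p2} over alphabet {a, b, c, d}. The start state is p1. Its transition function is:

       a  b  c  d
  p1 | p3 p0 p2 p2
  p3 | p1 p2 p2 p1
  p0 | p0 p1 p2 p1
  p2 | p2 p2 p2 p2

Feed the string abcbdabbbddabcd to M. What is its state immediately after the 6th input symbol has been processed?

p2

p1 → p3 → p2 → p2 → p2 → p2 → p2
After 6 symbols: p2.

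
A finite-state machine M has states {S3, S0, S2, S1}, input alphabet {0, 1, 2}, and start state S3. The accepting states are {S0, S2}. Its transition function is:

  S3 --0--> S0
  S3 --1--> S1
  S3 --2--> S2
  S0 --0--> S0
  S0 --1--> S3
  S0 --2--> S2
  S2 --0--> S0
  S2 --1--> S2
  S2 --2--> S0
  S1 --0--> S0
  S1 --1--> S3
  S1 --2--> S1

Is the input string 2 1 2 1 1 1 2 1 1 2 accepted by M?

Yes

S3 → S2 → S2 → S0 → S3 → S1 → S3 → S2 → S2 → S2 → S0
End state S0 is accepting.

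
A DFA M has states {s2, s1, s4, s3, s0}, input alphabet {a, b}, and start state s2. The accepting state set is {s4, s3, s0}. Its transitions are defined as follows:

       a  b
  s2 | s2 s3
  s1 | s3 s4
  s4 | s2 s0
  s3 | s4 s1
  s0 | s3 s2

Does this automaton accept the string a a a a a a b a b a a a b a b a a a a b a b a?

start at s2
read 'a': s2 → s2
read 'a': s2 → s2
read 'a': s2 → s2
read 'a': s2 → s2
read 'a': s2 → s2
read 'a': s2 → s2
read 'b': s2 → s3
read 'a': s3 → s4
read 'b': s4 → s0
read 'a': s0 → s3
read 'a': s3 → s4
read 'a': s4 → s2
read 'b': s2 → s3
read 'a': s3 → s4
read 'b': s4 → s0
read 'a': s0 → s3
read 'a': s3 → s4
read 'a': s4 → s2
read 'a': s2 → s2
read 'b': s2 → s3
read 'a': s3 → s4
read 'b': s4 → s0
read 'a': s0 → s3
End state s3 is accepting.

Yes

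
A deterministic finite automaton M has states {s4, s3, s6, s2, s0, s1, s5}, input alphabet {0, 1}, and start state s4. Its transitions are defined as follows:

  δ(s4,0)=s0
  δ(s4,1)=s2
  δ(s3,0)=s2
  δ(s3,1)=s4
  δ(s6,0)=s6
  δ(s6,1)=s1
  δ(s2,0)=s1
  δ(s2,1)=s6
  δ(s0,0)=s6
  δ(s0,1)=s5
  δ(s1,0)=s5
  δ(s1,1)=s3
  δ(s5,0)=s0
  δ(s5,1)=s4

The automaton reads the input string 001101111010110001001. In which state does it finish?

s4 → s0 → s6 → s1 → s3 → s2 → s6 → s1 → s3 → s4 → s0 → s5 → s0 → s5 → s4 → s0 → s6 → s6 → s1 → s5 → s0 → s5

s5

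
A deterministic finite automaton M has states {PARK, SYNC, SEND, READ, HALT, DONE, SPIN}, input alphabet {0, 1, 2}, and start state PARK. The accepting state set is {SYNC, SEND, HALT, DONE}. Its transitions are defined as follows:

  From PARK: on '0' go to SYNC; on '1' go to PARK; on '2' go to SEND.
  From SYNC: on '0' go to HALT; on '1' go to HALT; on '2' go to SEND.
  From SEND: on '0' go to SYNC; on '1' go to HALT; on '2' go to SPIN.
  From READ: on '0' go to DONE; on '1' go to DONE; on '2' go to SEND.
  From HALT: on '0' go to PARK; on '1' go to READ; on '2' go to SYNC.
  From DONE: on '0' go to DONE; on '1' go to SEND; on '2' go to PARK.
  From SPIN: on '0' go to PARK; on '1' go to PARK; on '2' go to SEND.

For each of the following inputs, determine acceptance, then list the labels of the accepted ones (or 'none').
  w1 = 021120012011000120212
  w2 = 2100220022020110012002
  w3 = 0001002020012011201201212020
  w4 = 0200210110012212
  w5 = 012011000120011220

w1, w2, w3, w4

w1:
  start at PARK
  read '0': PARK → SYNC
  read '2': SYNC → SEND
  read '1': SEND → HALT
  read '1': HALT → READ
  read '2': READ → SEND
  read '0': SEND → SYNC
  read '0': SYNC → HALT
  read '1': HALT → READ
  read '2': READ → SEND
  read '0': SEND → SYNC
  read '1': SYNC → HALT
  read '1': HALT → READ
  read '0': READ → DONE
  read '0': DONE → DONE
  read '0': DONE → DONE
  read '1': DONE → SEND
  read '2': SEND → SPIN
  read '0': SPIN → PARK
  read '2': PARK → SEND
  read '1': SEND → HALT
  read '2': HALT → SYNC
  end SYNC, accepted
w2:
  start at PARK
  read '2': PARK → SEND
  read '1': SEND → HALT
  read '0': HALT → PARK
  read '0': PARK → SYNC
  read '2': SYNC → SEND
  read '2': SEND → SPIN
  read '0': SPIN → PARK
  read '0': PARK → SYNC
  read '2': SYNC → SEND
  read '2': SEND → SPIN
  read '0': SPIN → PARK
  read '2': PARK → SEND
  read '0': SEND → SYNC
  read '1': SYNC → HALT
  read '1': HALT → READ
  read '0': READ → DONE
  read '0': DONE → DONE
  read '1': DONE → SEND
  read '2': SEND → SPIN
  read '0': SPIN → PARK
  read '0': PARK → SYNC
  read '2': SYNC → SEND
  end SEND, accepted
w3:
  start at PARK
  read '0': PARK → SYNC
  read '0': SYNC → HALT
  read '0': HALT → PARK
  read '1': PARK → PARK
  read '0': PARK → SYNC
  read '0': SYNC → HALT
  read '2': HALT → SYNC
  read '0': SYNC → HALT
  read '2': HALT → SYNC
  read '0': SYNC → HALT
  read '0': HALT → PARK
  read '1': PARK → PARK
  read '2': PARK → SEND
  read '0': SEND → SYNC
  read '1': SYNC → HALT
  read '1': HALT → READ
  read '2': READ → SEND
  read '0': SEND → SYNC
  read '1': SYNC → HALT
  read '2': HALT → SYNC
  read '0': SYNC → HALT
  read '1': HALT → READ
  read '2': READ → SEND
  read '1': SEND → HALT
  read '2': HALT → SYNC
  read '0': SYNC → HALT
  read '2': HALT → SYNC
  read '0': SYNC → HALT
  end HALT, accepted
w4:
  start at PARK
  read '0': PARK → SYNC
  read '2': SYNC → SEND
  read '0': SEND → SYNC
  read '0': SYNC → HALT
  read '2': HALT → SYNC
  read '1': SYNC → HALT
  read '0': HALT → PARK
  read '1': PARK → PARK
  read '1': PARK → PARK
  read '0': PARK → SYNC
  read '0': SYNC → HALT
  read '1': HALT → READ
  read '2': READ → SEND
  read '2': SEND → SPIN
  read '1': SPIN → PARK
  read '2': PARK → SEND
  end SEND, accepted
w5:
  start at PARK
  read '0': PARK → SYNC
  read '1': SYNC → HALT
  read '2': HALT → SYNC
  read '0': SYNC → HALT
  read '1': HALT → READ
  read '1': READ → DONE
  read '0': DONE → DONE
  read '0': DONE → DONE
  read '0': DONE → DONE
  read '1': DONE → SEND
  read '2': SEND → SPIN
  read '0': SPIN → PARK
  read '0': PARK → SYNC
  read '1': SYNC → HALT
  read '1': HALT → READ
  read '2': READ → SEND
  read '2': SEND → SPIN
  read '0': SPIN → PARK
  end PARK, rejected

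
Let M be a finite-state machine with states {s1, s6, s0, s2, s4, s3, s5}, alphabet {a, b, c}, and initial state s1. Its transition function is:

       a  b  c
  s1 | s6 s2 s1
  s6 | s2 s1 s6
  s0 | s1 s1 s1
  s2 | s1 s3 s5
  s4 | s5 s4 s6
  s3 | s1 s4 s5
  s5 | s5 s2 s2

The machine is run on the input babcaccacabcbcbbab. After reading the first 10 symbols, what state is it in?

Trace: s1 -b-> s2 -a-> s1 -b-> s2 -c-> s5 -a-> s5 -c-> s2 -c-> s5 -a-> s5 -c-> s2 -a-> s1
After 10 symbols: s1.

s1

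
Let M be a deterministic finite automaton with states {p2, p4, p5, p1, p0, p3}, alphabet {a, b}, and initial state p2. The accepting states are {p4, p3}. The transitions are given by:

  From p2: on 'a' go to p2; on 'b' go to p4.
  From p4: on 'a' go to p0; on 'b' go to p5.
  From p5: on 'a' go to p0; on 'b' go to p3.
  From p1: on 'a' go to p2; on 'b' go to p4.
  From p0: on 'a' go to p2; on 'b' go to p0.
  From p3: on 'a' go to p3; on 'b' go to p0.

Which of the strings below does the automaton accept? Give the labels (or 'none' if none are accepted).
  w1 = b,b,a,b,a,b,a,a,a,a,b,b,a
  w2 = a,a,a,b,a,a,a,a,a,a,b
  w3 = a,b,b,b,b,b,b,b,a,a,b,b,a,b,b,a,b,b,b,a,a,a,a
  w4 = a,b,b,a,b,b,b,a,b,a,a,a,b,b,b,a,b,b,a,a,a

w1:
  start at p2
  read 'b': p2 → p4
  read 'b': p4 → p5
  read 'a': p5 → p0
  read 'b': p0 → p0
  read 'a': p0 → p2
  read 'b': p2 → p4
  read 'a': p4 → p0
  read 'a': p0 → p2
  read 'a': p2 → p2
  read 'a': p2 → p2
  read 'b': p2 → p4
  read 'b': p4 → p5
  read 'a': p5 → p0
  end p0, rejected
w2:
  start at p2
  read 'a': p2 → p2
  read 'a': p2 → p2
  read 'a': p2 → p2
  read 'b': p2 → p4
  read 'a': p4 → p0
  read 'a': p0 → p2
  read 'a': p2 → p2
  read 'a': p2 → p2
  read 'a': p2 → p2
  read 'a': p2 → p2
  read 'b': p2 → p4
  end p4, accepted
w3:
  start at p2
  read 'a': p2 → p2
  read 'b': p2 → p4
  read 'b': p4 → p5
  read 'b': p5 → p3
  read 'b': p3 → p0
  read 'b': p0 → p0
  read 'b': p0 → p0
  read 'b': p0 → p0
  read 'a': p0 → p2
  read 'a': p2 → p2
  read 'b': p2 → p4
  read 'b': p4 → p5
  read 'a': p5 → p0
  read 'b': p0 → p0
  read 'b': p0 → p0
  read 'a': p0 → p2
  read 'b': p2 → p4
  read 'b': p4 → p5
  read 'b': p5 → p3
  read 'a': p3 → p3
  read 'a': p3 → p3
  read 'a': p3 → p3
  read 'a': p3 → p3
  end p3, accepted
w4:
  start at p2
  read 'a': p2 → p2
  read 'b': p2 → p4
  read 'b': p4 → p5
  read 'a': p5 → p0
  read 'b': p0 → p0
  read 'b': p0 → p0
  read 'b': p0 → p0
  read 'a': p0 → p2
  read 'b': p2 → p4
  read 'a': p4 → p0
  read 'a': p0 → p2
  read 'a': p2 → p2
  read 'b': p2 → p4
  read 'b': p4 → p5
  read 'b': p5 → p3
  read 'a': p3 → p3
  read 'b': p3 → p0
  read 'b': p0 → p0
  read 'a': p0 → p2
  read 'a': p2 → p2
  read 'a': p2 → p2
  end p2, rejected

w2, w3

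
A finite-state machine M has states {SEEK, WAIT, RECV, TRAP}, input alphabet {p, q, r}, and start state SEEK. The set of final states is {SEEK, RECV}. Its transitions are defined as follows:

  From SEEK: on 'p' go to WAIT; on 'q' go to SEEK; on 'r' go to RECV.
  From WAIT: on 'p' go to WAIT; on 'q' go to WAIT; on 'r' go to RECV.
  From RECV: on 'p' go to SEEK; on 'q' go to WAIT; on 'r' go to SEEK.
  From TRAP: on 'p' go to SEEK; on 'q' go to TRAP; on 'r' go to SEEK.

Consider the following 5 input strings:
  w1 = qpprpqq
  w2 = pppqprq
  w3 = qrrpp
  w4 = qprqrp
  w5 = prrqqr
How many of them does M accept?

3

w1: Trace: SEEK -q-> SEEK -p-> WAIT -p-> WAIT -r-> RECV -p-> SEEK -q-> SEEK -q-> SEEK  → end SEEK, accepted
w2: Trace: SEEK -p-> WAIT -p-> WAIT -p-> WAIT -q-> WAIT -p-> WAIT -r-> RECV -q-> WAIT  → end WAIT, rejected
w3: Trace: SEEK -q-> SEEK -r-> RECV -r-> SEEK -p-> WAIT -p-> WAIT  → end WAIT, rejected
w4: Trace: SEEK -q-> SEEK -p-> WAIT -r-> RECV -q-> WAIT -r-> RECV -p-> SEEK  → end SEEK, accepted
w5: Trace: SEEK -p-> WAIT -r-> RECV -r-> SEEK -q-> SEEK -q-> SEEK -r-> RECV  → end RECV, accepted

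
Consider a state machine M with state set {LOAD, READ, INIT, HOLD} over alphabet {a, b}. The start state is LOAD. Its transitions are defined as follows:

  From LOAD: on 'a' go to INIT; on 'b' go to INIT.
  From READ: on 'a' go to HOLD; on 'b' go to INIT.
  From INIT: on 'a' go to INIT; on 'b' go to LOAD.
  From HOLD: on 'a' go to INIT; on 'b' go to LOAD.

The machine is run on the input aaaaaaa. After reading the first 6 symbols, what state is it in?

INIT

LOAD → INIT → INIT → INIT → INIT → INIT → INIT
After 6 symbols: INIT.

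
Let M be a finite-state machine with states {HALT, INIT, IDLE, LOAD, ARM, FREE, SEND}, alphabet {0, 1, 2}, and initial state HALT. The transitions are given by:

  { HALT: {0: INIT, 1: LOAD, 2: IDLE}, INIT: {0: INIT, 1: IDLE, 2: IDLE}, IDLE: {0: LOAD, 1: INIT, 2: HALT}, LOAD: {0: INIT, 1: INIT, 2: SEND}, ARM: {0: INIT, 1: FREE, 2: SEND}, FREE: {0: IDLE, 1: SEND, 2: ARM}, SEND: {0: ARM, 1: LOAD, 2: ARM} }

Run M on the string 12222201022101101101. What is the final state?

IDLE

start at HALT
read '1': HALT → LOAD
read '2': LOAD → SEND
read '2': SEND → ARM
read '2': ARM → SEND
read '2': SEND → ARM
read '2': ARM → SEND
read '0': SEND → ARM
read '1': ARM → FREE
read '0': FREE → IDLE
read '2': IDLE → HALT
read '2': HALT → IDLE
read '1': IDLE → INIT
read '0': INIT → INIT
read '1': INIT → IDLE
read '1': IDLE → INIT
read '0': INIT → INIT
read '1': INIT → IDLE
read '1': IDLE → INIT
read '0': INIT → INIT
read '1': INIT → IDLE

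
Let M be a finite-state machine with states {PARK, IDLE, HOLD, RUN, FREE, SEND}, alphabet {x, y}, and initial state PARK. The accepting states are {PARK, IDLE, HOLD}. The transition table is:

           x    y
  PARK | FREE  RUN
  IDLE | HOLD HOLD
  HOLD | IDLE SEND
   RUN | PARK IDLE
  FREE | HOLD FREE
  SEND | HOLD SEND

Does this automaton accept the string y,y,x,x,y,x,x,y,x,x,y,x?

Yes

start at PARK
read 'y': PARK → RUN
read 'y': RUN → IDLE
read 'x': IDLE → HOLD
read 'x': HOLD → IDLE
read 'y': IDLE → HOLD
read 'x': HOLD → IDLE
read 'x': IDLE → HOLD
read 'y': HOLD → SEND
read 'x': SEND → HOLD
read 'x': HOLD → IDLE
read 'y': IDLE → HOLD
read 'x': HOLD → IDLE
End state IDLE is accepting.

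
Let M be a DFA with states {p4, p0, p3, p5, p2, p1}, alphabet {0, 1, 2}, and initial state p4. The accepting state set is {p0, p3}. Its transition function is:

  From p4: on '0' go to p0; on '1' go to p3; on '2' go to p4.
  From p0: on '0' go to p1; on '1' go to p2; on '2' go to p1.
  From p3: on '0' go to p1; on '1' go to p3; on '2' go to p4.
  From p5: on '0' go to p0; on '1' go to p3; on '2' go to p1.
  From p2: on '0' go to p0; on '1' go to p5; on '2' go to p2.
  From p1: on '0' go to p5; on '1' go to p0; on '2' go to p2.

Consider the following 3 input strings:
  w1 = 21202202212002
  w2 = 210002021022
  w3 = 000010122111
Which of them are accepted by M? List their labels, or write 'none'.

w3

w1: p4 → p4 → p3 → p4 → p0 → p1 → p2 → p0 → p1 → p2 → p5 → p1 → p5 → p0 → p1  → end p1, rejected
w2: p4 → p4 → p3 → p1 → p5 → p0 → p1 → p5 → p1 → p0 → p1 → p2 → p2  → end p2, rejected
w3: p4 → p0 → p1 → p5 → p0 → p2 → p0 → p2 → p2 → p2 → p5 → p3 → p3  → end p3, accepted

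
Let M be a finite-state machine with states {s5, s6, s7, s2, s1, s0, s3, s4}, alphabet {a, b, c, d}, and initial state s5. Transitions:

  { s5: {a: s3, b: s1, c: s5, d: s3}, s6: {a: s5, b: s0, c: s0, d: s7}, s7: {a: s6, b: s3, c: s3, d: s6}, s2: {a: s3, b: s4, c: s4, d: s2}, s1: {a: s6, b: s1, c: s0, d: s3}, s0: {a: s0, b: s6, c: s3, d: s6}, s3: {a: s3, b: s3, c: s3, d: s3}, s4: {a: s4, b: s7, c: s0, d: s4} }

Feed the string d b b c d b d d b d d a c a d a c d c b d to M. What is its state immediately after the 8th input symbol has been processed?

s3

s5 → s3 → s3 → s3 → s3 → s3 → s3 → s3 → s3
After 8 symbols: s3.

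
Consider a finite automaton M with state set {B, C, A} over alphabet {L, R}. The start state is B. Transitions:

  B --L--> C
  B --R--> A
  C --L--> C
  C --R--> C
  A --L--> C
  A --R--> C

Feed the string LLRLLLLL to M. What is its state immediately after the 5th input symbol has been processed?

C

B → C → C → C → C → C
After 5 symbols: C.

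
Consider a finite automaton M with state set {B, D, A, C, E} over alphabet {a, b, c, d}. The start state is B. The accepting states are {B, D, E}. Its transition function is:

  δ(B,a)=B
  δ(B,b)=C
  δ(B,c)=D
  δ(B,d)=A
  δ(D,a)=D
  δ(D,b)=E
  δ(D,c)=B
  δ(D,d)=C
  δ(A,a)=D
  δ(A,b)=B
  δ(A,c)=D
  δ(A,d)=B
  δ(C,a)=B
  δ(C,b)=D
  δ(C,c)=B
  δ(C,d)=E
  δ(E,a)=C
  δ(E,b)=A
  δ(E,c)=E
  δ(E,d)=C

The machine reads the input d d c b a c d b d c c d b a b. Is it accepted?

B → A → B → D → E → C → B → A → B → A → D → B → A → B → B → C
End state C is not accepting.

No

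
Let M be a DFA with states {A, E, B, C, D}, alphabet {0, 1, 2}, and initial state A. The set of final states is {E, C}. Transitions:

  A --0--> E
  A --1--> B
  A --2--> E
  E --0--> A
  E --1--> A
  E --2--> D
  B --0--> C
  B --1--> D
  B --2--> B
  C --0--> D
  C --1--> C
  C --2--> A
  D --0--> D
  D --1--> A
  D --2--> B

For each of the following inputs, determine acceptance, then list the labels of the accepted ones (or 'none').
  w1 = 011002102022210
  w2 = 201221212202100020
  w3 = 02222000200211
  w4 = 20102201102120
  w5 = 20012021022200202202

w1: A → E → A → B → C → D → B → D → D → B → C → A → E → D → A → E  → end E, accepted
w2: A → E → A → B → B → B → D → B → D → B → B → C → A → B → C → D → D → B → C  → end C, accepted
w3: A → E → D → B → B → B → C → D → D → B → C → D → B → D → A  → end A, rejected
w4: A → E → A → B → C → A → E → A → B → D → D → B → D → B → C  → end C, accepted
w5: A → E → A → E → A → E → A → E → A → E → D → B → B → C → D → B → C → A → E → A → E  → end E, accepted

w1, w2, w4, w5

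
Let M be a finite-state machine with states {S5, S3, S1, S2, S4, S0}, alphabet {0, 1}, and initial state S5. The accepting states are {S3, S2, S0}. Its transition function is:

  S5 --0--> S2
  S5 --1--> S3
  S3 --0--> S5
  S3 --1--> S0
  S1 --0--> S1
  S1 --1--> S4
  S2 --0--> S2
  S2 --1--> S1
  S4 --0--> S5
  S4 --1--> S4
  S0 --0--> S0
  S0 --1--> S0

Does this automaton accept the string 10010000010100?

Yes

Trace: S5 -1-> S3 -0-> S5 -0-> S2 -1-> S1 -0-> S1 -0-> S1 -0-> S1 -0-> S1 -0-> S1 -1-> S4 -0-> S5 -1-> S3 -0-> S5 -0-> S2
End state S2 is accepting.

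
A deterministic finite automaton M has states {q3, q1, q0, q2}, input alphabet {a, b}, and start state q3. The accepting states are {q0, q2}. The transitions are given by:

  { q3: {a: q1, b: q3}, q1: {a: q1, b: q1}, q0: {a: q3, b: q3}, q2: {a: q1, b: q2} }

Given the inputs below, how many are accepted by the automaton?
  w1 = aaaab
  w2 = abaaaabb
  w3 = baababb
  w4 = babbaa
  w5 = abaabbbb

w1: Trace: q3 -a-> q1 -a-> q1 -a-> q1 -a-> q1 -b-> q1  → end q1, rejected
w2: Trace: q3 -a-> q1 -b-> q1 -a-> q1 -a-> q1 -a-> q1 -a-> q1 -b-> q1 -b-> q1  → end q1, rejected
w3: Trace: q3 -b-> q3 -a-> q1 -a-> q1 -b-> q1 -a-> q1 -b-> q1 -b-> q1  → end q1, rejected
w4: Trace: q3 -b-> q3 -a-> q1 -b-> q1 -b-> q1 -a-> q1 -a-> q1  → end q1, rejected
w5: Trace: q3 -a-> q1 -b-> q1 -a-> q1 -a-> q1 -b-> q1 -b-> q1 -b-> q1 -b-> q1  → end q1, rejected

0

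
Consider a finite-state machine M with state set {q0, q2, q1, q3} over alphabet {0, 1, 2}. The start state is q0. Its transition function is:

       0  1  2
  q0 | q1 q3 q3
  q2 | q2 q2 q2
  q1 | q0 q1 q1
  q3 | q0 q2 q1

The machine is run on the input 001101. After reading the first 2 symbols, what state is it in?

start at q0
read '0': q0 → q1
read '0': q1 → q0
After 2 symbols: q0.

q0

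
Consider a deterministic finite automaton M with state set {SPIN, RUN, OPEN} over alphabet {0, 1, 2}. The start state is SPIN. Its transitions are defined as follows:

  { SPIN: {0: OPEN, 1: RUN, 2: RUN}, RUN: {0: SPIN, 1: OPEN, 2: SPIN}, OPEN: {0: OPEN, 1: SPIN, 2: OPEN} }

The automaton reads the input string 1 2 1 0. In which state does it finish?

Trace: SPIN -1-> RUN -2-> SPIN -1-> RUN -0-> SPIN

SPIN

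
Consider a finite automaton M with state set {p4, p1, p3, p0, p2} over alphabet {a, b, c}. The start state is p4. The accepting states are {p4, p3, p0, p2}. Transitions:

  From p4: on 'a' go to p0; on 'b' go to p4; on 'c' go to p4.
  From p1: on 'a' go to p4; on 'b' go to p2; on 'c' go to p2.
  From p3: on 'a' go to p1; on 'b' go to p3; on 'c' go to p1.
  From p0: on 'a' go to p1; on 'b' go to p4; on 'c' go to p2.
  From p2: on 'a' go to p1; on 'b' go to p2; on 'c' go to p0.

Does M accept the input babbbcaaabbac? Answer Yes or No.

p4 → p4 → p0 → p4 → p4 → p4 → p4 → p0 → p1 → p4 → p4 → p4 → p0 → p2
End state p2 is accepting.

Yes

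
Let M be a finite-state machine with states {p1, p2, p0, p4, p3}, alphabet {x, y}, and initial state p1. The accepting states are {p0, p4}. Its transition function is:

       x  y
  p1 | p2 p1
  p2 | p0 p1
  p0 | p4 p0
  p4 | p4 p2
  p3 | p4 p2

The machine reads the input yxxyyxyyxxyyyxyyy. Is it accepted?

No

start at p1
read 'y': p1 → p1
read 'x': p1 → p2
read 'x': p2 → p0
read 'y': p0 → p0
read 'y': p0 → p0
read 'x': p0 → p4
read 'y': p4 → p2
read 'y': p2 → p1
read 'x': p1 → p2
read 'x': p2 → p0
read 'y': p0 → p0
read 'y': p0 → p0
read 'y': p0 → p0
read 'x': p0 → p4
read 'y': p4 → p2
read 'y': p2 → p1
read 'y': p1 → p1
End state p1 is not accepting.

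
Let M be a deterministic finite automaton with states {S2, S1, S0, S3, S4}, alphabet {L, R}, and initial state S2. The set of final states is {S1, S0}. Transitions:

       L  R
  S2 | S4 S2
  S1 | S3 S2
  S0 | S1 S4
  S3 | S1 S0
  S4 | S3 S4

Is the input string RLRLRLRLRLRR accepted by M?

S2 → S2 → S4 → S4 → S3 → S0 → S1 → S2 → S4 → S4 → S3 → S0 → S4
End state S4 is not accepting.

No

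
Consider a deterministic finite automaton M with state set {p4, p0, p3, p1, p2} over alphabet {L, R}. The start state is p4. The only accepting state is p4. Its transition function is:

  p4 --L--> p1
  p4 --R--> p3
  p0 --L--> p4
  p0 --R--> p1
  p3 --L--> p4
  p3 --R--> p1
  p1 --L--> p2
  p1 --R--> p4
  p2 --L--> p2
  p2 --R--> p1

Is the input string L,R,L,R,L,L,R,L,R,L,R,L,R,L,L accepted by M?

Trace: p4 -L-> p1 -R-> p4 -L-> p1 -R-> p4 -L-> p1 -L-> p2 -R-> p1 -L-> p2 -R-> p1 -L-> p2 -R-> p1 -L-> p2 -R-> p1 -L-> p2 -L-> p2
End state p2 is not accepting.

No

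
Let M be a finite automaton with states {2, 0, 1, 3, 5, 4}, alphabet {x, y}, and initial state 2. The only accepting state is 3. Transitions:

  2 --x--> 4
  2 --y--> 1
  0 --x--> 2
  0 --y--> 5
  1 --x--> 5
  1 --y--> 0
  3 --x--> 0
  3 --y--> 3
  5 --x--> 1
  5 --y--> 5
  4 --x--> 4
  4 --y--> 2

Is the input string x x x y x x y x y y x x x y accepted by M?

No

2 → 4 → 4 → 4 → 2 → 4 → 4 → 2 → 4 → 2 → 1 → 5 → 1 → 5 → 5
End state 5 is not accepting.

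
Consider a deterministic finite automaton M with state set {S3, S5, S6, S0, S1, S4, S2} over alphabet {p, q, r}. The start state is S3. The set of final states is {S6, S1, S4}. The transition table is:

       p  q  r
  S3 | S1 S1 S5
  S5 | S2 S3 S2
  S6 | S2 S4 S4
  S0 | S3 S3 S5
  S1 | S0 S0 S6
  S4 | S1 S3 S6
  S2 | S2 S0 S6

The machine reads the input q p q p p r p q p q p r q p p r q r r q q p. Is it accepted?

S3 → S1 → S0 → S3 → S1 → S0 → S5 → S2 → S0 → S3 → S1 → S0 → S5 → S3 → S1 → S0 → S5 → S3 → S5 → S2 → S0 → S3 → S1
End state S1 is accepting.

Yes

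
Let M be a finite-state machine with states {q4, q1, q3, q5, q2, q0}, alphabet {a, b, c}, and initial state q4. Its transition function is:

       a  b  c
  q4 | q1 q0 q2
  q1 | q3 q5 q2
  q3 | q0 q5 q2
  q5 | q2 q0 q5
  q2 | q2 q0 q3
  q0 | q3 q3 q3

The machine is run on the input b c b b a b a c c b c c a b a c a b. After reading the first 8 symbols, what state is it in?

q3

Trace: q4 -b-> q0 -c-> q3 -b-> q5 -b-> q0 -a-> q3 -b-> q5 -a-> q2 -c-> q3
After 8 symbols: q3.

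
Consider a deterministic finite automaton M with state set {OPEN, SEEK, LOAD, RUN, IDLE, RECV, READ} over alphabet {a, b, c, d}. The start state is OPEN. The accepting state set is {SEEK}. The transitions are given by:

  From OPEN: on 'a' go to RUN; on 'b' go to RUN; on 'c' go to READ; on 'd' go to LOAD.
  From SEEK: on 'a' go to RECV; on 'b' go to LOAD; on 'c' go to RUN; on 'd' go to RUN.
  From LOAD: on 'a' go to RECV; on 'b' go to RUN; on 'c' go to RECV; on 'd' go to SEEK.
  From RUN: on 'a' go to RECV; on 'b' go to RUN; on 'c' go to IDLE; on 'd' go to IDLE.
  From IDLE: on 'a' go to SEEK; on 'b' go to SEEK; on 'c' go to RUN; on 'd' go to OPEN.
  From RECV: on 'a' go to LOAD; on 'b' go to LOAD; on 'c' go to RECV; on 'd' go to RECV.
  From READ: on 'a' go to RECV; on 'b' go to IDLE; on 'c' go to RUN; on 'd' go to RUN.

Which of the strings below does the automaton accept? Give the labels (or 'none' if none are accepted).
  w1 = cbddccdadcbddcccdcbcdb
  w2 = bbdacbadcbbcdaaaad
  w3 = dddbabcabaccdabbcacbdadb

w1

w1: OPEN → READ → IDLE → OPEN → LOAD → RECV → RECV → RECV → LOAD → SEEK → RUN → RUN → IDLE → OPEN → READ → RUN → IDLE → OPEN → READ → IDLE → RUN → IDLE → SEEK  → end SEEK, accepted
w2: OPEN → RUN → RUN → IDLE → SEEK → RUN → RUN → RECV → RECV → RECV → LOAD → RUN → IDLE → OPEN → RUN → RECV → LOAD → RECV → RECV  → end RECV, rejected
w3: OPEN → LOAD → SEEK → RUN → RUN → RECV → LOAD → RECV → LOAD → RUN → RECV → RECV → RECV → RECV → LOAD → RUN → RUN → IDLE → SEEK → RUN → RUN → IDLE → SEEK → RUN → RUN  → end RUN, rejected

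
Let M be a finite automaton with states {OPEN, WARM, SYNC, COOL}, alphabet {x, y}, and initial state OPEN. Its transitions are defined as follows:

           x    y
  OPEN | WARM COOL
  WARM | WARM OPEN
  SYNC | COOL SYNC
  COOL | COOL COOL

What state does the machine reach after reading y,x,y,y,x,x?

OPEN → COOL → COOL → COOL → COOL → COOL → COOL

COOL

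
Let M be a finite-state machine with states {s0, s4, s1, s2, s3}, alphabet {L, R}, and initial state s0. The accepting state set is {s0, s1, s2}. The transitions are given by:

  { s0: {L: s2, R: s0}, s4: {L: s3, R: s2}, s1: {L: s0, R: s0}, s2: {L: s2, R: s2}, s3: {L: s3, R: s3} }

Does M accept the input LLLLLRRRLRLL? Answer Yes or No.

start at s0
read 'L': s0 → s2
read 'L': s2 → s2
read 'L': s2 → s2
read 'L': s2 → s2
read 'L': s2 → s2
read 'R': s2 → s2
read 'R': s2 → s2
read 'R': s2 → s2
read 'L': s2 → s2
read 'R': s2 → s2
read 'L': s2 → s2
read 'L': s2 → s2
End state s2 is accepting.

Yes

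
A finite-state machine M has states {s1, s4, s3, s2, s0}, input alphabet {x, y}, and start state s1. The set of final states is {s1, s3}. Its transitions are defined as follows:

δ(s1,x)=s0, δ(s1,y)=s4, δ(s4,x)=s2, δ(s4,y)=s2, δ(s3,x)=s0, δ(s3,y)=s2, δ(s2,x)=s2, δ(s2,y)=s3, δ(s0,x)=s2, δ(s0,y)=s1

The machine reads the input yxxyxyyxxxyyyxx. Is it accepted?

Trace: s1 -y-> s4 -x-> s2 -x-> s2 -y-> s3 -x-> s0 -y-> s1 -y-> s4 -x-> s2 -x-> s2 -x-> s2 -y-> s3 -y-> s2 -y-> s3 -x-> s0 -x-> s2
End state s2 is not accepting.

No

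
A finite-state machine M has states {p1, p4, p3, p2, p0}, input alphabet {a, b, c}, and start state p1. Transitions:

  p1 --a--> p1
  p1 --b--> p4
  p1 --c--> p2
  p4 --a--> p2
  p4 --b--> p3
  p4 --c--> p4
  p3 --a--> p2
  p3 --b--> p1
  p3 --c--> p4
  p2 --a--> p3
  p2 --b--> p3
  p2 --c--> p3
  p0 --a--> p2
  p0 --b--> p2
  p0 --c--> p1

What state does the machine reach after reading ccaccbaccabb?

p1

p1 → p2 → p3 → p2 → p3 → p4 → p3 → p2 → p3 → p4 → p2 → p3 → p1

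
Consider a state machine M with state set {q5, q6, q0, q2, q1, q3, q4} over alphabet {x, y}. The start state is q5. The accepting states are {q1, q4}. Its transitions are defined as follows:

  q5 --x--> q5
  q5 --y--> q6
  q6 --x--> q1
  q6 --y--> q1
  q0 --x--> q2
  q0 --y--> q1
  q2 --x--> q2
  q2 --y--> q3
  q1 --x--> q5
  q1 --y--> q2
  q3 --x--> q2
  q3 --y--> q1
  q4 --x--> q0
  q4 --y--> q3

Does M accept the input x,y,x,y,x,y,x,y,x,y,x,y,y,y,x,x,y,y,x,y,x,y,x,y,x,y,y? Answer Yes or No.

Yes

start at q5
read 'x': q5 → q5
read 'y': q5 → q6
read 'x': q6 → q1
read 'y': q1 → q2
read 'x': q2 → q2
read 'y': q2 → q3
read 'x': q3 → q2
read 'y': q2 → q3
read 'x': q3 → q2
read 'y': q2 → q3
read 'x': q3 → q2
read 'y': q2 → q3
read 'y': q3 → q1
read 'y': q1 → q2
read 'x': q2 → q2
read 'x': q2 → q2
read 'y': q2 → q3
read 'y': q3 → q1
read 'x': q1 → q5
read 'y': q5 → q6
read 'x': q6 → q1
read 'y': q1 → q2
read 'x': q2 → q2
read 'y': q2 → q3
read 'x': q3 → q2
read 'y': q2 → q3
read 'y': q3 → q1
End state q1 is accepting.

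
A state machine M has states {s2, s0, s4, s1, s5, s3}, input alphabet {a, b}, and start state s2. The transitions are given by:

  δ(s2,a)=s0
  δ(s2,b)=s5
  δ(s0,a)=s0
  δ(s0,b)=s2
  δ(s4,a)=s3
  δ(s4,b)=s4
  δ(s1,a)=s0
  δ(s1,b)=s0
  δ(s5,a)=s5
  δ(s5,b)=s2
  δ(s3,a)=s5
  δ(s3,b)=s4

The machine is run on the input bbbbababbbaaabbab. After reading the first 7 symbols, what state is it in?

Trace: s2 -b-> s5 -b-> s2 -b-> s5 -b-> s2 -a-> s0 -b-> s2 -a-> s0
After 7 symbols: s0.

s0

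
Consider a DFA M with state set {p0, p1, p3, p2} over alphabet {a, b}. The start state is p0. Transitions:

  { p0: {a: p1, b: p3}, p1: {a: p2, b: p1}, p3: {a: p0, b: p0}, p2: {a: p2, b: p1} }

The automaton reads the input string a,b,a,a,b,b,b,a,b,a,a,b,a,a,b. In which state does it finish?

Trace: p0 -a-> p1 -b-> p1 -a-> p2 -a-> p2 -b-> p1 -b-> p1 -b-> p1 -a-> p2 -b-> p1 -a-> p2 -a-> p2 -b-> p1 -a-> p2 -a-> p2 -b-> p1

p1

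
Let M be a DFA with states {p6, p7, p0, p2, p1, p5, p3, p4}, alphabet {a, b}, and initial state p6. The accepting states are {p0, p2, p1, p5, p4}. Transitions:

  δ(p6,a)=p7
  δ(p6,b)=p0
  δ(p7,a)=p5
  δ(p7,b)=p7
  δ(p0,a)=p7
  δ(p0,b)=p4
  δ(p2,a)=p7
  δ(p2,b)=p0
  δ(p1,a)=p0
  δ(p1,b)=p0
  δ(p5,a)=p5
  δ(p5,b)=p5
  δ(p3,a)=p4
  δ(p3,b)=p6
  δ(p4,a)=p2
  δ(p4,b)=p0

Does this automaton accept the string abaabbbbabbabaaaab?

start at p6
read 'a': p6 → p7
read 'b': p7 → p7
read 'a': p7 → p5
read 'a': p5 → p5
read 'b': p5 → p5
read 'b': p5 → p5
read 'b': p5 → p5
read 'b': p5 → p5
read 'a': p5 → p5
read 'b': p5 → p5
read 'b': p5 → p5
read 'a': p5 → p5
read 'b': p5 → p5
read 'a': p5 → p5
read 'a': p5 → p5
read 'a': p5 → p5
read 'a': p5 → p5
read 'b': p5 → p5
End state p5 is accepting.

Yes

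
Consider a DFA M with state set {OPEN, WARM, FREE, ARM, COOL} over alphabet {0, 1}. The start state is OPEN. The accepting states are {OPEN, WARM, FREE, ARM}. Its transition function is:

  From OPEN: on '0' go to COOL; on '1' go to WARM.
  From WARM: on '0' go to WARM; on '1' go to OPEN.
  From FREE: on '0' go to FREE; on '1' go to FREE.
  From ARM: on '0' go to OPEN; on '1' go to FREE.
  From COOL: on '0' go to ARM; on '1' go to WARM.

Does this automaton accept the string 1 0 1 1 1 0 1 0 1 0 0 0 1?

OPEN → WARM → WARM → OPEN → WARM → OPEN → COOL → WARM → WARM → OPEN → COOL → ARM → OPEN → WARM
End state WARM is accepting.

Yes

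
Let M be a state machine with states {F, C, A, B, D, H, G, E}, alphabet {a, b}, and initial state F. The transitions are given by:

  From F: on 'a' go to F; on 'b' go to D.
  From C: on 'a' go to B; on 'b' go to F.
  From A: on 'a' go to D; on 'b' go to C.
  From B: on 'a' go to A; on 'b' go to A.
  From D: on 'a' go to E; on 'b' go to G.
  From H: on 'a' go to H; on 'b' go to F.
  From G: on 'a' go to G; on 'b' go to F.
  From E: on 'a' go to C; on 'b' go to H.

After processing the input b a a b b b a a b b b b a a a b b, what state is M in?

start at F
read 'b': F → D
read 'a': D → E
read 'a': E → C
read 'b': C → F
read 'b': F → D
read 'b': D → G
read 'a': G → G
read 'a': G → G
read 'b': G → F
read 'b': F → D
read 'b': D → G
read 'b': G → F
read 'a': F → F
read 'a': F → F
read 'a': F → F
read 'b': F → D
read 'b': D → G

G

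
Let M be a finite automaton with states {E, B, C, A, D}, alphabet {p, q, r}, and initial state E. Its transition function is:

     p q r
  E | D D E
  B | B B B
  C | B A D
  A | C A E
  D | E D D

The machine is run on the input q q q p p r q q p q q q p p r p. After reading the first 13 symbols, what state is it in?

E

start at E
read 'q': E → D
read 'q': D → D
read 'q': D → D
read 'p': D → E
read 'p': E → D
read 'r': D → D
read 'q': D → D
read 'q': D → D
read 'p': D → E
read 'q': E → D
read 'q': D → D
read 'q': D → D
read 'p': D → E
After 13 symbols: E.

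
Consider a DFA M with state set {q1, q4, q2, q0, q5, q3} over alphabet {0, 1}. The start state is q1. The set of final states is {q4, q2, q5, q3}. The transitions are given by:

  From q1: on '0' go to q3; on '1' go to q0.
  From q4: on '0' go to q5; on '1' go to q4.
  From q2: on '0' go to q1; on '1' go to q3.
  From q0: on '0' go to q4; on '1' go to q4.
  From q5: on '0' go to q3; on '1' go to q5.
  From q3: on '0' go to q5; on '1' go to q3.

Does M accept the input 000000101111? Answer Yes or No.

q1 → q3 → q5 → q3 → q5 → q3 → q5 → q5 → q3 → q3 → q3 → q3 → q3
End state q3 is accepting.

Yes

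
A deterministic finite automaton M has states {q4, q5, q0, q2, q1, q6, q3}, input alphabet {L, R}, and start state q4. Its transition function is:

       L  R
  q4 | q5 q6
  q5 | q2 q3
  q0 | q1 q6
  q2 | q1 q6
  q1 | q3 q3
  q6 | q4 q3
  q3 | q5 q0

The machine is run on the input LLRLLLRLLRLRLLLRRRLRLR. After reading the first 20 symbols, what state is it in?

q6

start at q4
read 'L': q4 → q5
read 'L': q5 → q2
read 'R': q2 → q6
read 'L': q6 → q4
read 'L': q4 → q5
read 'L': q5 → q2
read 'R': q2 → q6
read 'L': q6 → q4
read 'L': q4 → q5
read 'R': q5 → q3
read 'L': q3 → q5
read 'R': q5 → q3
read 'L': q3 → q5
read 'L': q5 → q2
read 'L': q2 → q1
read 'R': q1 → q3
read 'R': q3 → q0
read 'R': q0 → q6
read 'L': q6 → q4
read 'R': q4 → q6
After 20 symbols: q6.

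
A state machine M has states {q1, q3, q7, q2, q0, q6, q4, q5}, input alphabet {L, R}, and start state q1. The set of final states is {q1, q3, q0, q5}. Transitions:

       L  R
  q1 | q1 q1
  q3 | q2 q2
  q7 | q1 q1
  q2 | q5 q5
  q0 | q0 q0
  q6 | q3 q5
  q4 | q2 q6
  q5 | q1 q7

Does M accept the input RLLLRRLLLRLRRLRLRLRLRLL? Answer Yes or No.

Yes

q1 → q1 → q1 → q1 → q1 → q1 → q1 → q1 → q1 → q1 → q1 → q1 → q1 → q1 → q1 → q1 → q1 → q1 → q1 → q1 → q1 → q1 → q1 → q1
End state q1 is accepting.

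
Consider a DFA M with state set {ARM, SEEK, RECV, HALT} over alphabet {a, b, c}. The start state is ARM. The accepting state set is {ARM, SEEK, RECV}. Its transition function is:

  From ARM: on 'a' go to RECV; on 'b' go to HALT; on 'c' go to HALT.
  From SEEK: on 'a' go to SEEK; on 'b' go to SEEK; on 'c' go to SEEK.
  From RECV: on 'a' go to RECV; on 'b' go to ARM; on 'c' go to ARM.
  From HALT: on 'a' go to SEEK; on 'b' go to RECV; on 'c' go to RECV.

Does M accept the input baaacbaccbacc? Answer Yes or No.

Yes

start at ARM
read 'b': ARM → HALT
read 'a': HALT → SEEK
read 'a': SEEK → SEEK
read 'a': SEEK → SEEK
read 'c': SEEK → SEEK
read 'b': SEEK → SEEK
read 'a': SEEK → SEEK
read 'c': SEEK → SEEK
read 'c': SEEK → SEEK
read 'b': SEEK → SEEK
read 'a': SEEK → SEEK
read 'c': SEEK → SEEK
read 'c': SEEK → SEEK
End state SEEK is accepting.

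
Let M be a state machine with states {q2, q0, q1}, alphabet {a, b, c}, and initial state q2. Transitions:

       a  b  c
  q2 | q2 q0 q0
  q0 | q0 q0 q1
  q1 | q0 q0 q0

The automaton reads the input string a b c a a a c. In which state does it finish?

q2 → q2 → q0 → q1 → q0 → q0 → q0 → q1

q1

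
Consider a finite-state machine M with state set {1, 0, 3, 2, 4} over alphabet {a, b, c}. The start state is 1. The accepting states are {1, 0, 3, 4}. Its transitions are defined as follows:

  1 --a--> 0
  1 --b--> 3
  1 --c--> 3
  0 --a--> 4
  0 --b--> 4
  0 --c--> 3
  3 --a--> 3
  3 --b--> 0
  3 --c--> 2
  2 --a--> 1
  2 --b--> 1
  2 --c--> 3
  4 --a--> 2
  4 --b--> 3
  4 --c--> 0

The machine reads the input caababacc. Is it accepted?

Yes

start at 1
read 'c': 1 → 3
read 'a': 3 → 3
read 'a': 3 → 3
read 'b': 3 → 0
read 'a': 0 → 4
read 'b': 4 → 3
read 'a': 3 → 3
read 'c': 3 → 2
read 'c': 2 → 3
End state 3 is accepting.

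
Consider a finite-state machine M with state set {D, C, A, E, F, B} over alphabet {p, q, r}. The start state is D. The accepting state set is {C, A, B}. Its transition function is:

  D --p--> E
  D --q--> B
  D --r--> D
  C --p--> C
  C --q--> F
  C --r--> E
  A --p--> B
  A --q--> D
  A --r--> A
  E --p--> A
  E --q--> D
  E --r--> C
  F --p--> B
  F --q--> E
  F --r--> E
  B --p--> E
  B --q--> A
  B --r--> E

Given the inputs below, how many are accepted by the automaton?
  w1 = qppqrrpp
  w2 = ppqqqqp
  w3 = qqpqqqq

2

w1:
  start at D
  read 'q': D → B
  read 'p': B → E
  read 'p': E → A
  read 'q': A → D
  read 'r': D → D
  read 'r': D → D
  read 'p': D → E
  read 'p': E → A
  end A, accepted
w2:
  start at D
  read 'p': D → E
  read 'p': E → A
  read 'q': A → D
  read 'q': D → B
  read 'q': B → A
  read 'q': A → D
  read 'p': D → E
  end E, rejected
w3:
  start at D
  read 'q': D → B
  read 'q': B → A
  read 'p': A → B
  read 'q': B → A
  read 'q': A → D
  read 'q': D → B
  read 'q': B → A
  end A, accepted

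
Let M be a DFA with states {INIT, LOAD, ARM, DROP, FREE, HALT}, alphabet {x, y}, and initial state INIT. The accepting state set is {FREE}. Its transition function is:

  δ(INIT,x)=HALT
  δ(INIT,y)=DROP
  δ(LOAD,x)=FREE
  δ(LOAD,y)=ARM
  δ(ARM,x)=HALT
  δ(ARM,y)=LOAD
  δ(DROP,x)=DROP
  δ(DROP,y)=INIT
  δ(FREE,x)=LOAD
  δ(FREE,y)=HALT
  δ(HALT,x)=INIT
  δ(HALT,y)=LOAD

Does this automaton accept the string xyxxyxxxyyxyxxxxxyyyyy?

No

Trace: INIT -x-> HALT -y-> LOAD -x-> FREE -x-> LOAD -y-> ARM -x-> HALT -x-> INIT -x-> HALT -y-> LOAD -y-> ARM -x-> HALT -y-> LOAD -x-> FREE -x-> LOAD -x-> FREE -x-> LOAD -x-> FREE -y-> HALT -y-> LOAD -y-> ARM -y-> LOAD -y-> ARM
End state ARM is not accepting.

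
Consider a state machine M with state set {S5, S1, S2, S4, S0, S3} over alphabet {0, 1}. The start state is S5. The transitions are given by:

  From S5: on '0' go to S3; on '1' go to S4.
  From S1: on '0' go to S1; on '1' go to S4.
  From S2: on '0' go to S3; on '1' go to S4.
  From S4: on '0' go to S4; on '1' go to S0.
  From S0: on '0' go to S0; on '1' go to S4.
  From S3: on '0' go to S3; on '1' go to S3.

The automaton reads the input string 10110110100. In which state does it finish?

Trace: S5 -1-> S4 -0-> S4 -1-> S0 -1-> S4 -0-> S4 -1-> S0 -1-> S4 -0-> S4 -1-> S0 -0-> S0 -0-> S0

S0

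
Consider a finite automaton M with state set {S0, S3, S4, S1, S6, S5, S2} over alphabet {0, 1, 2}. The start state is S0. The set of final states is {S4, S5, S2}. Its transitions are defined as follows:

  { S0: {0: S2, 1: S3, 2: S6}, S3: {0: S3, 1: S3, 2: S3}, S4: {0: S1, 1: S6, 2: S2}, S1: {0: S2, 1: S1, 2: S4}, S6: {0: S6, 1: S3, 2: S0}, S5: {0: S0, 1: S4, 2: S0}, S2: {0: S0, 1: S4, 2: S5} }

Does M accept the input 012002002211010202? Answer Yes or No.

Trace: S0 -0-> S2 -1-> S4 -2-> S2 -0-> S0 -0-> S2 -2-> S5 -0-> S0 -0-> S2 -2-> S5 -2-> S0 -1-> S3 -1-> S3 -0-> S3 -1-> S3 -0-> S3 -2-> S3 -0-> S3 -2-> S3
End state S3 is not accepting.

No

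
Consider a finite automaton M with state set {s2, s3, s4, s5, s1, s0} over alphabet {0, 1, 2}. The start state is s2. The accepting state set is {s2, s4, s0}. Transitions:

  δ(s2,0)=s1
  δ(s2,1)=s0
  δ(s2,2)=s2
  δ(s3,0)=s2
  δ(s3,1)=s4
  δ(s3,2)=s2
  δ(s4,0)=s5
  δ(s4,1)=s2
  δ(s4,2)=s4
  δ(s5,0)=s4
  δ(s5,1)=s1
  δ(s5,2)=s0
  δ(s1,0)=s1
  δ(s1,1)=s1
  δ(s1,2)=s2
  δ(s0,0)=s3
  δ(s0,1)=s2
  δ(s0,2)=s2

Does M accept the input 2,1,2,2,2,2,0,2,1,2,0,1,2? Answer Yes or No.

s2 → s2 → s0 → s2 → s2 → s2 → s2 → s1 → s2 → s0 → s2 → s1 → s1 → s2
End state s2 is accepting.

Yes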